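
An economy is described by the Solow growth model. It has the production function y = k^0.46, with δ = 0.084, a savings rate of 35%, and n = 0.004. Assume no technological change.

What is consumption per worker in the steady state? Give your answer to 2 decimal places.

c* = 2.11

In steady state, investment equals break-even investment: s·k^α = (n + δ)·k.
Dividing both sides by k: k^(1−α) = s / (n + δ).
k^0.54 = 0.35 / (0.004 + 0.084) = 0.35 / 0.088 = 3.9773
k* = 3.9773^(1/0.54) ≈ 12.8928
y* = (k*)^α = 12.8928^0.46 ≈ 3.2416
c* = (1 − s)·y* = (1 − 0.35) × 3.2416 ≈ 2.1070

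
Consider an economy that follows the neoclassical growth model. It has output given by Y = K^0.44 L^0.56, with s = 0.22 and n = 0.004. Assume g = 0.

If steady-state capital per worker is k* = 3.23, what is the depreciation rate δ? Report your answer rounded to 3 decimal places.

δ ≈ 0.110

At the steady state, Δk = 0, so s·k^α = (n + δ)·k.
So s / (n + δ) = (k*)^(1−α) = 3.23^0.56 = 1.9282.
Therefore n + δ = s / 1.9282 = 0.22 / 1.9282 = 0.1141, so δ = 0.1141 − 0.004 = 0.1101.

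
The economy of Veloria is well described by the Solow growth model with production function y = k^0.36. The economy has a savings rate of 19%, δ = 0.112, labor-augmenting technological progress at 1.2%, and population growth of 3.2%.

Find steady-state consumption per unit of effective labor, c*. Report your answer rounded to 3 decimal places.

c* = 0.905

Steady state requires s·f(k) = (n + g + δ)·k, i.e. s·k^α = (n + g + δ)·k.
Rearranging, k^(1−α) = s / (n + g + δ).
k^0.64 = 0.19 / (0.032 + 0.012 + 0.112) = 0.19 / 0.156 = 1.2179
k* = 1.2179^(1/0.64) ≈ 1.3607
y* = (k*)^α = 1.3607^0.36 ≈ 1.1173
c* = (1 − s)·y* = (1 − 0.19) × 1.1173 ≈ 0.9050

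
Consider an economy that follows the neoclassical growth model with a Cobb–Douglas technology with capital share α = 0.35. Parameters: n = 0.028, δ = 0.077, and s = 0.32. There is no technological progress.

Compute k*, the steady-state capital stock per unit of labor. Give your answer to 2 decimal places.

k* = 5.55

Steady state requires s·f(k) = (n + δ)·k, i.e. s·k^α = (n + δ)·k.
Dividing both sides by k: k^(1−α) = s / (n + δ).
k^0.65 = 0.32 / (0.028 + 0.077) = 0.32 / 0.105 = 3.0476
k* = 3.0476^(1/0.65) ≈ 5.5533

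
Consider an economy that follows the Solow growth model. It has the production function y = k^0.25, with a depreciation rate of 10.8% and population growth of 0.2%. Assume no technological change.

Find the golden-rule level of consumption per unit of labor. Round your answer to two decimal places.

At the golden rule, f'(k) = n + δ, so α·k^(α−1) = n + δ and k_gold = (α/(n + δ))^(1/(1−α)).
k_gold = (0.25/0.110)^(1/0.75) = 2.2727^1.3333 ≈ 2.9880
c_gold = f(k_gold) − (n + δ)·k_gold = 1.3148 − 0.110×2.9880 ≈ 0.9861

c_gold ≈ 0.99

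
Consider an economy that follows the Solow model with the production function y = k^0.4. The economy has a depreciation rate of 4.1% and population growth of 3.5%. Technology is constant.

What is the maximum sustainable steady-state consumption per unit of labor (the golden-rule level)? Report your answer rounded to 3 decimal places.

At the golden rule, f'(k) = n + δ, so α·k^(α−1) = n + δ and k_gold = (α/(n + δ))^(1/(1−α)).
k_gold = (0.4/0.076)^(1/0.6) = 5.2632^1.6667 ≈ 15.9260
c_gold = f(k_gold) − (n + δ)·k_gold = 3.0258 − 0.076×15.9260 ≈ 1.8154

c_gold ≈ 1.815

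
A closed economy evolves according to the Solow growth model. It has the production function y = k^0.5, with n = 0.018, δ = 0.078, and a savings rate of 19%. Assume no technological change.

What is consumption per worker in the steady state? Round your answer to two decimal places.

Steady state requires s·f(k) = (n + δ)·k, i.e. s·k^α = (n + δ)·k.
Dividing both sides by k: k^(1−α) = s / (n + δ).
k^0.5 = 0.19 / (0.018 + 0.078) = 0.19 / 0.096 = 1.9792
k* = 1.9792^(1/0.5) ≈ 3.9172
y* = (k*)^α = 3.9172^0.5 ≈ 1.9792
c* = (1 − s)·y* = (1 − 0.19) × 1.9792 ≈ 1.6032

c* ≈ 1.60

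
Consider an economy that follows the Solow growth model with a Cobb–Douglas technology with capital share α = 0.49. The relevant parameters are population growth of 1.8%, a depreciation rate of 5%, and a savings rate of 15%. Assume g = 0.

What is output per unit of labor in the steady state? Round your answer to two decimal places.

At the steady state, Δk = 0, so s·k^α = (n + δ)·k.
Rearranging, k^(1−α) = s / (n + δ).
k^0.51 = 0.15 / (0.018 + 0.050) = 0.15 / 0.068 = 2.2059
k* = 2.2059^(1/0.51) ≈ 4.7173
y* = (k*)^α = 4.7173^0.49 ≈ 2.1385

y* ≈ 2.14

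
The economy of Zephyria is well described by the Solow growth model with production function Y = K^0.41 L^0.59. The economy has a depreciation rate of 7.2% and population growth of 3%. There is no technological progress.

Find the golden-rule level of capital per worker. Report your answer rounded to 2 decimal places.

k_gold ≈ 10.57

The golden rule sets f'(k) = n + δ, i.e. α·k^(α−1) = n + δ.
So k^(1−α) = α / (n + δ) = 0.41 / 0.102 = 4.0196.
k_gold = 4.0196^(1/0.59) ≈ 10.5691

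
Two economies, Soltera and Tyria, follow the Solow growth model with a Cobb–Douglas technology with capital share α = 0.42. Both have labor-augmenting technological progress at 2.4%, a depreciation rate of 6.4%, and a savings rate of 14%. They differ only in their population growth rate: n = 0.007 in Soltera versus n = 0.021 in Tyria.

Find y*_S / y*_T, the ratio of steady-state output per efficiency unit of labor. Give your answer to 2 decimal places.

Steady-state y* = [s/(n + g + δ)]^(α/(1−α)), so the ratio is [ (s_S/(n + g + δ)_S) / (s_T/(n + g + δ)_T) ]^0.7241.
s_S/(n + g + δ)_S = 0.14/0.095 = 1.4737; s_T/(n + g + δ)_T = 0.14/0.109 = 1.2844.
Ratio = (1.4737/1.2844)^0.7241 = 1.1474^0.7241 ≈ 1.1047

y*_S / y*_T ≈ 1.10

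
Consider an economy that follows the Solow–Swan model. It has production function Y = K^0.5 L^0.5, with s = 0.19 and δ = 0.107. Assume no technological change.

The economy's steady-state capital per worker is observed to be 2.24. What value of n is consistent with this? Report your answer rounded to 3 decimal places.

n ≈ 0.020

Steady state requires s·f(k) = (n + δ)·k, i.e. s·k^α = (n + δ)·k.
So s / (n + δ) = (k*)^(1−α) = 2.24^0.5 = 1.4967.
Therefore n + δ = s / 1.4967 = 0.19 / 1.4967 = 0.1269, so n = 0.1269 − 0.107 = 0.0199.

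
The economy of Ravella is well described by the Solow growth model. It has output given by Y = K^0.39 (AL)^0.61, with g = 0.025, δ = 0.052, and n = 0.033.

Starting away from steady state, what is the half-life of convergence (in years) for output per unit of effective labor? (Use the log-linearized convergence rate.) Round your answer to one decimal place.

Near the steady state the convergence rate is λ = (1 − α)(n + g + δ).
λ = (1 − 0.39) × 0.110 = 0.61 × 0.110 = 0.0671
Half-life = ln 2 / λ = 0.6931 / 0.0671 ≈ 10.33 years

half-life ≈ 10.3 years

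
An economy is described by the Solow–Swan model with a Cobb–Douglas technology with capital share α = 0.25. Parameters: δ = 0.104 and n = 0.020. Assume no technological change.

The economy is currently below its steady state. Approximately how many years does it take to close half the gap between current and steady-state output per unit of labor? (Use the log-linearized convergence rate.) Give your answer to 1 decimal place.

Near the steady state the convergence rate is λ = (1 − α)(n + δ).
λ = (1 − 0.25) × 0.124 = 0.75 × 0.124 = 0.0930
Half-life = ln 2 / λ = 0.6931 / 0.0930 ≈ 7.45 years

about 7.5 years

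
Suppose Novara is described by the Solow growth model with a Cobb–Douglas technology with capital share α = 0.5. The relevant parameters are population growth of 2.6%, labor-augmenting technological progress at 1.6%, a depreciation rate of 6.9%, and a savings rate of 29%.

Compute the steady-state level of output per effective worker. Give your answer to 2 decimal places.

y* = 2.61

At the steady state, Δk = 0, so s·k^α = (n + g + δ)·k.
Rearranging, k^(1−α) = s / (n + g + δ).
k^0.5 = 0.29 / (0.026 + 0.016 + 0.069) = 0.29 / 0.111 = 2.6126
k* = 2.6126^(1/0.5) ≈ 6.8257
y* = (k*)^α = 6.8257^0.5 ≈ 2.6126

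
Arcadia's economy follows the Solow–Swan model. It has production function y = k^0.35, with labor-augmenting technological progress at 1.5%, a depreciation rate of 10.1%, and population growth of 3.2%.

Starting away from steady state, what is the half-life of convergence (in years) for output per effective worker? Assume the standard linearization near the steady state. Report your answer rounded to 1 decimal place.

t_½ ≈ 7.2 years

Near the steady state the convergence rate is λ = (1 − α)(n + g + δ).
λ = (1 − 0.35) × 0.148 = 0.65 × 0.148 = 0.0962
Half-life = ln 2 / λ = 0.6931 / 0.0962 ≈ 7.20 years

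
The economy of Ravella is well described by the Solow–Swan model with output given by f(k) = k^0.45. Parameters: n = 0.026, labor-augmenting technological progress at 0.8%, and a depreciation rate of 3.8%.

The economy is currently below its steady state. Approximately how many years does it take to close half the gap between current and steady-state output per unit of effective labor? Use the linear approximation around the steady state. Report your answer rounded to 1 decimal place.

about 17.5 years

Near the steady state the convergence rate is λ = (1 − α)(n + g + δ).
λ = (1 − 0.45) × 0.072 = 0.55 × 0.072 = 0.0396
Half-life = ln 2 / λ = 0.6931 / 0.0396 ≈ 17.50 years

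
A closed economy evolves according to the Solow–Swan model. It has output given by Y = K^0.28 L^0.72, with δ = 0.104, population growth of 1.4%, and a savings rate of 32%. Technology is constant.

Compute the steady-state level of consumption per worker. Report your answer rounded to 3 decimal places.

c* = 1.002

Steady state requires s·f(k) = (n + δ)·k, i.e. s·k^α = (n + δ)·k.
Dividing both sides by k: k^(1−α) = s / (n + δ).
k^0.72 = 0.32 / (0.014 + 0.104) = 0.32 / 0.118 = 2.7119
k* = 2.7119^(1/0.72) ≈ 3.9973
y* = (k*)^α = 3.9973^0.28 ≈ 1.4740
c* = (1 − s)·y* = (1 − 0.32) × 1.4740 ≈ 1.0023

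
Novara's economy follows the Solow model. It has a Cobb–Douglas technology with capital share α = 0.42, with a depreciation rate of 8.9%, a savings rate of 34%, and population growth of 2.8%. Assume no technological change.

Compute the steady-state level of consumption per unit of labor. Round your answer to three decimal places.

At the steady state, Δk = 0, so s·k^α = (n + δ)·k.
Dividing both sides by k: k^(1−α) = s / (n + δ).
k^0.58 = 0.34 / (0.028 + 0.089) = 0.34 / 0.117 = 2.9060
k* = 2.9060^(1/0.58) ≈ 6.2920
y* = (k*)^α = 6.2920^0.42 ≈ 2.1652
c* = (1 − s)·y* = (1 − 0.34) × 2.1652 ≈ 1.4290

c* = 1.429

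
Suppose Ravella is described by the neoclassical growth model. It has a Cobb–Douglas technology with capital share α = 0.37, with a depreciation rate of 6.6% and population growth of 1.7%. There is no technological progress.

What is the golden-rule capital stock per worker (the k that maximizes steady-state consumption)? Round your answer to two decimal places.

k_gold ≈ 10.72

The golden rule sets f'(k) = n + δ, i.e. α·k^(α−1) = n + δ.
So k^(1−α) = α / (n + δ) = 0.37 / 0.083 = 4.4578.
k_gold = 4.4578^(1/0.63) ≈ 10.7238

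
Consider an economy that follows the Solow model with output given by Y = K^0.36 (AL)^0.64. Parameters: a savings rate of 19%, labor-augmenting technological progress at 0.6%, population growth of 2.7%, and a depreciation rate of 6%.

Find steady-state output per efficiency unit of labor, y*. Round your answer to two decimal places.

y* ≈ 1.49

In steady state, investment equals break-even investment: s·k^α = (n + g + δ)·k.
Rearranging, k^(1−α) = s / (n + g + δ).
k^0.64 = 0.19 / (0.027 + 0.006 + 0.060) = 0.19 / 0.093 = 2.0430
k* = 2.0430^(1/0.64) ≈ 3.0535
y* = (k*)^α = 3.0535^0.36 ≈ 1.4946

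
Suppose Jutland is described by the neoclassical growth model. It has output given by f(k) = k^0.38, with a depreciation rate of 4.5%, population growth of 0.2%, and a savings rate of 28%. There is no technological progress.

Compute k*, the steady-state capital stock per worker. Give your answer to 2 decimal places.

k* = 17.79

In steady state, investment equals break-even investment: s·k^α = (n + δ)·k.
Dividing both sides by k: k^(1−α) = s / (n + δ).
k^0.62 = 0.28 / (0.002 + 0.045) = 0.28 / 0.047 = 5.9574
k* = 5.9574^(1/0.62) ≈ 17.7865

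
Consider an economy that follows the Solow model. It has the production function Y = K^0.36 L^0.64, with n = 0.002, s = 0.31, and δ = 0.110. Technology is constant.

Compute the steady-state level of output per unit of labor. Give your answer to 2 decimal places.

y* = 1.77

In steady state, investment equals break-even investment: s·k^α = (n + δ)·k.
Rearranging, k^(1−α) = s / (n + δ).
k^0.64 = 0.31 / (0.002 + 0.110) = 0.31 / 0.112 = 2.7679
k* = 2.7679^(1/0.64) ≈ 4.9075
y* = (k*)^α = 4.9075^0.36 ≈ 1.7730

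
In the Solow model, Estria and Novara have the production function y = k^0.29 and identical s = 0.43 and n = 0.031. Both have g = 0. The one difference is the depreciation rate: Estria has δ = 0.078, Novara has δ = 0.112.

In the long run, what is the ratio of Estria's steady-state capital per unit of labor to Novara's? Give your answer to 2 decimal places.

Steady-state k* = [s/(n + δ)]^(1/(1−α)), so the ratio is [ (s_E/(n + δ)_E) / (s_N/(n + δ)_N) ]^1.4085.
s_E/(n + δ)_E = 0.43/0.109 = 3.9450; s_N/(n + δ)_N = 0.43/0.143 = 3.0070.
Ratio = (3.9450/3.0070)^1.4085 = 1.3119^1.4085 ≈ 1.4658

ratio ≈ 1.47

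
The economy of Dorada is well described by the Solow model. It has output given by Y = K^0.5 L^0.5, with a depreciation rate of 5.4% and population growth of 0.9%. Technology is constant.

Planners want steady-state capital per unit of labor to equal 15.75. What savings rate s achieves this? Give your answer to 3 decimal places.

Steady state requires s·f(k) = (n + δ)·k, i.e. s·k^α = (n + δ)·k.
So s / (n + δ) = (k*)^(1−α) = 15.75^0.5 = 3.9686.
Therefore s = 3.9686 × (n + δ) = 3.9686 × 0.063 = 0.2500.

s ≈ 0.250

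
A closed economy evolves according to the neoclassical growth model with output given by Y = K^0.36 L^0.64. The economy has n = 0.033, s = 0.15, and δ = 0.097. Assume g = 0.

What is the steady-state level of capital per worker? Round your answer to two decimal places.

At the steady state, Δk = 0, so s·k^α = (n + δ)·k.
Dividing both sides by k: k^(1−α) = s / (n + δ).
k^0.64 = 0.15 / (0.033 + 0.097) = 0.15 / 0.130 = 1.1538
k* = 1.1538^(1/0.64) ≈ 1.2505

k* ≈ 1.25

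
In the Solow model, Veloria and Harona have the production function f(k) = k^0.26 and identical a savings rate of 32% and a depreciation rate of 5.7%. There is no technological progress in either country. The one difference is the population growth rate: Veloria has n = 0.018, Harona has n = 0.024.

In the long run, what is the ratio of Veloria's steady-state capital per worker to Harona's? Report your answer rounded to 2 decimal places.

k*_V / k*_H ≈ 1.11

Steady-state k* = [s/(n + δ)]^(1/(1−α)), so the ratio is [ (s_V/(n + δ)_V) / (s_H/(n + δ)_H) ]^1.3514.
s_V/(n + δ)_V = 0.32/0.075 = 4.2667; s_H/(n + δ)_H = 0.32/0.081 = 3.9506.
Ratio = (4.2667/3.9506)^1.3514 = 1.0800^1.3514 ≈ 1.1096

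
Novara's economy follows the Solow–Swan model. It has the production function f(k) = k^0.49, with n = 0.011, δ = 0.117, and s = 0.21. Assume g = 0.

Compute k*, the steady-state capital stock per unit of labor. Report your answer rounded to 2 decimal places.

In steady state, investment equals break-even investment: s·k^α = (n + δ)·k.
Rearranging, k^(1−α) = s / (n + δ).
k^0.51 = 0.21 / (0.011 + 0.117) = 0.21 / 0.128 = 1.6406
k* = 1.6406^(1/0.51) ≈ 2.6398

k* ≈ 2.64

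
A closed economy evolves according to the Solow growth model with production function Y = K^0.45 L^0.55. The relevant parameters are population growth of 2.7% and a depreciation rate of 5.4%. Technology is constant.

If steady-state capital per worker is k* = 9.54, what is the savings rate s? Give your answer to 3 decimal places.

Steady state requires s·f(k) = (n + δ)·k, i.e. s·k^α = (n + δ)·k.
So s / (n + δ) = (k*)^(1−α) = 9.54^0.55 = 3.4574.
Therefore s = 3.4574 × (n + δ) = 3.4574 × 0.081 = 0.2800.

s ≈ 0.280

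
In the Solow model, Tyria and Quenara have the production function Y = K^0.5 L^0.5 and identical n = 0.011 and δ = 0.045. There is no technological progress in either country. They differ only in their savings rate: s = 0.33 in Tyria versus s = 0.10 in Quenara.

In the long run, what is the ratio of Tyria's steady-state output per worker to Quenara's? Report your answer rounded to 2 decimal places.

ratio ≈ 3.30

Steady-state y* = [s/(n + δ)]^(α/(1−α)), so the ratio is [ (s_T/(n + δ)_T) / (s_Q/(n + δ)_Q) ]^1.
s_T/(n + δ)_T = 0.33/0.056 = 5.8929; s_Q/(n + δ)_Q = 0.10/0.056 = 1.7857.
Ratio = (5.8929/1.7857)^1 = 3.3001^1 ≈ 3.3001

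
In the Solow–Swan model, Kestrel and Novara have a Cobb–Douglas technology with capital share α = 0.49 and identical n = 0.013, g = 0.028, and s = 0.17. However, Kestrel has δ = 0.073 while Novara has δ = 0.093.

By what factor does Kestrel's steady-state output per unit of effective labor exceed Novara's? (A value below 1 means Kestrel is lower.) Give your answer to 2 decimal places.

Steady-state y* = [s/(n + g + δ)]^(α/(1−α)), so the ratio is [ (s_K/(n + g + δ)_K) / (s_N/(n + g + δ)_N) ]^0.9608.
s_K/(n + g + δ)_K = 0.17/0.114 = 1.4912; s_N/(n + g + δ)_N = 0.17/0.134 = 1.2687.
Ratio = (1.4912/1.2687)^0.9608 = 1.1754^0.9608 ≈ 1.1680

ratio ≈ 1.17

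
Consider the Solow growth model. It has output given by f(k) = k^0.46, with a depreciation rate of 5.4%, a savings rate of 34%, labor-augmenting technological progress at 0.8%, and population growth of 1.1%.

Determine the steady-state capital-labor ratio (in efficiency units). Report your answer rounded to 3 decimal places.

k* = 17.271

In steady state, investment equals break-even investment: s·k^α = (n + g + δ)·k.
Rearranging, k^(1−α) = s / (n + g + δ).
k^0.54 = 0.34 / (0.011 + 0.008 + 0.054) = 0.34 / 0.073 = 4.6575
k* = 4.6575^(1/0.54) ≈ 17.2711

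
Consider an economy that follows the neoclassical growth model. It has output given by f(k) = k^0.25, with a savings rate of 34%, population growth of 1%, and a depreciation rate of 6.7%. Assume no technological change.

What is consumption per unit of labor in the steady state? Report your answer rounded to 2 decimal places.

In steady state, investment equals break-even investment: s·k^α = (n + δ)·k.
Dividing both sides by k: k^(1−α) = s / (n + δ).
k^0.75 = 0.34 / (0.010 + 0.067) = 0.34 / 0.077 = 4.4156
k* = 4.4156^(1/0.75) ≈ 7.2441
y* = (k*)^α = 7.2441^0.25 ≈ 1.6406
c* = (1 − s)·y* = (1 − 0.34) × 1.6406 ≈ 1.0828

c* ≈ 1.08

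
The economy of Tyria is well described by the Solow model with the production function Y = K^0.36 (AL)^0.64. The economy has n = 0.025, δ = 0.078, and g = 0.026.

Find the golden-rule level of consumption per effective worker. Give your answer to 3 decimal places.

c_gold ≈ 1.140

At the golden rule, f'(k) = n + g + δ, so α·k^(α−1) = n + g + δ and k_gold = (α/(n + g + δ))^(1/(1−α)).
k_gold = (0.36/0.129)^(1/0.64) = 2.7907^1.5625 ≈ 4.9708
c_gold = f(k_gold) − (n + g + δ)·k_gold = 1.7812 − 0.129×4.9708 ≈ 1.1400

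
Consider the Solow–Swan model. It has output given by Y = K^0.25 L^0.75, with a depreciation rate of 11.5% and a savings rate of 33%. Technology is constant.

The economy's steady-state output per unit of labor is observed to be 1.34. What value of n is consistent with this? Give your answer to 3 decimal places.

At the steady state, Δk = 0, so s·k^α = (n + δ)·k.
Since y* = [s/(n + δ)]^(α/(1−α)), we have s/(n + δ) = (y*)^((1−α)/α) = 1.34^3 = 2.4061.
Therefore n + δ = s / 2.4061 = 0.33 / 2.4061 = 0.1372, so n = 0.1372 − 0.115 = 0.0222.

n ≈ 0.022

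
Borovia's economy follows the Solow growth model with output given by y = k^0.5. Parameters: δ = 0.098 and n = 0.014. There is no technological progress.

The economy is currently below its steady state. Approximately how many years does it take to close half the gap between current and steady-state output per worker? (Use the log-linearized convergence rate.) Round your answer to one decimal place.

Near the steady state the convergence rate is λ = (1 − α)(n + δ).
λ = (1 − 0.5) × 0.112 = 0.5 × 0.112 = 0.0560
Half-life = ln 2 / λ = 0.6931 / 0.0560 ≈ 12.38 years

half-life ≈ 12.4 years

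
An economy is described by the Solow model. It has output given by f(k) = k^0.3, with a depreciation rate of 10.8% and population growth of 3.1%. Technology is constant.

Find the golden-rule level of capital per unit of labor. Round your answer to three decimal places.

The golden rule sets f'(k) = n + δ, i.e. α·k^(α−1) = n + δ.
So k^(1−α) = α / (n + δ) = 0.3 / 0.139 = 2.1583.
k_gold = 2.1583^(1/0.7) ≈ 3.0013

k_gold ≈ 3.001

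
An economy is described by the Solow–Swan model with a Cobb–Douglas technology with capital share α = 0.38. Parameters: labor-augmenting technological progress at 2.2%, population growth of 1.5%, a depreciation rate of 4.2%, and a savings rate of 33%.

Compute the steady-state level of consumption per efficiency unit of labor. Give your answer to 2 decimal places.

c* = 1.61

In steady state, investment equals break-even investment: s·k^α = (n + g + δ)·k.
Dividing both sides by k: k^(1−α) = s / (n + g + δ).
k^0.62 = 0.33 / (0.015 + 0.022 + 0.042) = 0.33 / 0.079 = 4.1772
k* = 4.1772^(1/0.62) ≈ 10.0329
y* = (k*)^α = 10.0329^0.38 ≈ 2.4018
c* = (1 − s)·y* = (1 − 0.33) × 2.4018 ≈ 1.6092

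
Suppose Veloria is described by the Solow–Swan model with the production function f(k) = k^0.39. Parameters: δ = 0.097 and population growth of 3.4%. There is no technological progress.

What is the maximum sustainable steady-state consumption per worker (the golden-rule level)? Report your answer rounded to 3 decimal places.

At the golden rule, f'(k) = n + δ, so α·k^(α−1) = n + δ and k_gold = (α/(n + δ))^(1/(1−α)).
k_gold = (0.39/0.131)^(1/0.61) = 2.9771^1.6393 ≈ 5.9798
c_gold = f(k_gold) − (n + δ)·k_gold = 2.0087 − 0.131×5.9798 ≈ 1.2253

c_gold ≈ 1.225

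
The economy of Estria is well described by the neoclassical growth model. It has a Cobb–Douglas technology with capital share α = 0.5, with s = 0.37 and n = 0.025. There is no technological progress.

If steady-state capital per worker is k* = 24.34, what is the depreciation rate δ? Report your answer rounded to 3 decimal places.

At the steady state, Δk = 0, so s·k^α = (n + δ)·k.
So s / (n + δ) = (k*)^(1−α) = 24.34^0.5 = 4.9336.
Therefore n + δ = s / 4.9336 = 0.37 / 4.9336 = 0.0750, so δ = 0.0750 − 0.025 = 0.0500.

δ ≈ 0.050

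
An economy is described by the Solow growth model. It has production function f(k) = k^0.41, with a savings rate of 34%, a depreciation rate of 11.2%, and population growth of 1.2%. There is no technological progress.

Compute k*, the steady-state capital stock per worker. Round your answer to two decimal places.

k* ≈ 5.53

Steady state requires s·f(k) = (n + δ)·k, i.e. s·k^α = (n + δ)·k.
Dividing both sides by k: k^(1−α) = s / (n + δ).
k^0.59 = 0.34 / (0.012 + 0.112) = 0.34 / 0.124 = 2.7419
k* = 2.7419^(1/0.59) ≈ 5.5266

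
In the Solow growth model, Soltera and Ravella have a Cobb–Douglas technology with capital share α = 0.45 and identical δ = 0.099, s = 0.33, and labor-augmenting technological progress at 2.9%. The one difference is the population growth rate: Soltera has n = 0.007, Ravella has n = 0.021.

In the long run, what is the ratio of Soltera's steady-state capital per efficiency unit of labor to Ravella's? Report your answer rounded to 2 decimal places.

k*_S / k*_R ≈ 1.20

Steady-state k* = [s/(n + g + δ)]^(1/(1−α)), so the ratio is [ (s_S/(n + g + δ)_S) / (s_R/(n + g + δ)_R) ]^1.8182.
s_S/(n + g + δ)_S = 0.33/0.135 = 2.4444; s_R/(n + g + δ)_R = 0.33/0.149 = 2.2148.
Ratio = (2.4444/2.2148)^1.8182 = 1.1037^1.8182 ≈ 1.1965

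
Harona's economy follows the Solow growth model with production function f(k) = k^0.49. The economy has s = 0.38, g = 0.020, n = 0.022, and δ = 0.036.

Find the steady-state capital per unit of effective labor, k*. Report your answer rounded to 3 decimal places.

At the steady state, Δk = 0, so s·k^α = (n + g + δ)·k.
Rearranging, k^(1−α) = s / (n + g + δ).
k^0.51 = 0.38 / (0.022 + 0.020 + 0.036) = 0.38 / 0.078 = 4.8718
k* = 4.8718^(1/0.51) ≈ 22.3054

k* = 22.305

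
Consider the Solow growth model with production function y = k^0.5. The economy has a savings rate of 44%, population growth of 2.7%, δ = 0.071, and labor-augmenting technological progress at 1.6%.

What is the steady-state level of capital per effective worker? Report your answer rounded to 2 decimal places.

At the steady state, Δk = 0, so s·k^α = (n + g + δ)·k.
Dividing both sides by k: k^(1−α) = s / (n + g + δ).
k^0.5 = 0.44 / (0.027 + 0.016 + 0.071) = 0.44 / 0.114 = 3.8596
k* = 3.8596^(1/0.5) ≈ 14.8965

k* ≈ 14.90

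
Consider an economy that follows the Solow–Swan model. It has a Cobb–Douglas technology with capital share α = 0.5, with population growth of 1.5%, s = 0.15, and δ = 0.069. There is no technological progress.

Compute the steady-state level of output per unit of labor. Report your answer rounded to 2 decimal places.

y* ≈ 1.79

Steady state requires s·f(k) = (n + δ)·k, i.e. s·k^α = (n + δ)·k.
Rearranging, k^(1−α) = s / (n + δ).
k^0.5 = 0.15 / (0.015 + 0.069) = 0.15 / 0.084 = 1.7857
k* = 1.7857^(1/0.5) ≈ 3.1887
y* = (k*)^α = 3.1887^0.5 ≈ 1.7857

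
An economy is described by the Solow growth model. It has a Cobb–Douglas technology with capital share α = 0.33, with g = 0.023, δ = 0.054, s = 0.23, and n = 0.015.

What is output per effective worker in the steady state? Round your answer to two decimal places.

Steady state requires s·f(k) = (n + g + δ)·k, i.e. s·k^α = (n + g + δ)·k.
Dividing both sides by k: k^(1−α) = s / (n + g + δ).
k^0.67 = 0.23 / (0.015 + 0.023 + 0.054) = 0.23 / 0.092 = 2.5000
k* = 2.5000^(1/0.67) ≈ 3.9259
y* = (k*)^α = 3.9259^0.33 ≈ 1.5704

y* ≈ 1.57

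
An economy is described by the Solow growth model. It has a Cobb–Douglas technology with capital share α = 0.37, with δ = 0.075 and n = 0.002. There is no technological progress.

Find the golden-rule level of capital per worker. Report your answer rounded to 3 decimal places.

The golden rule sets f'(k) = n + δ, i.e. α·k^(α−1) = n + δ.
So k^(1−α) = α / (n + δ) = 0.37 / 0.077 = 4.8052.
k_gold = 4.8052^(1/0.63) ≈ 12.0804

k_gold ≈ 12.080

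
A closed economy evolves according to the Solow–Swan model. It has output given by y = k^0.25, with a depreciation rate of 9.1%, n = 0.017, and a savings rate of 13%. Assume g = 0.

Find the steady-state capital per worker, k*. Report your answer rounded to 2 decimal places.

k* = 1.28

Steady state requires s·f(k) = (n + δ)·k, i.e. s·k^α = (n + δ)·k.
Dividing both sides by k: k^(1−α) = s / (n + δ).
k^0.75 = 0.13 / (0.017 + 0.091) = 0.13 / 0.108 = 1.2037
k* = 1.2037^(1/0.75) ≈ 1.2804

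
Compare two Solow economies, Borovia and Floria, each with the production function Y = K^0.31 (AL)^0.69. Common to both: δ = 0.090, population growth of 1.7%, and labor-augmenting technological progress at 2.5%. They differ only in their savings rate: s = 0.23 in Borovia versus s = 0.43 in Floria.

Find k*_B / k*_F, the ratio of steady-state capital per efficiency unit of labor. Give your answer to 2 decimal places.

Steady-state k* = [s/(n + g + δ)]^(1/(1−α)), so the ratio is [ (s_B/(n + g + δ)_B) / (s_F/(n + g + δ)_F) ]^1.4493.
s_B/(n + g + δ)_B = 0.23/0.132 = 1.7424; s_F/(n + g + δ)_F = 0.43/0.132 = 3.2576.
Ratio = (1.7424/3.2576)^1.4493 = 0.5349^1.4493 ≈ 0.4038

ratio ≈ 0.40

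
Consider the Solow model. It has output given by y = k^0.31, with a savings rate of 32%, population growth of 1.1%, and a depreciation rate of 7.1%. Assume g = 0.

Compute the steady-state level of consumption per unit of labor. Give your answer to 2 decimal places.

At the steady state, Δk = 0, so s·k^α = (n + δ)·k.
Rearranging, k^(1−α) = s / (n + δ).
k^0.69 = 0.32 / (0.011 + 0.071) = 0.32 / 0.082 = 3.9024
k* = 3.9024^(1/0.69) ≈ 7.1945
y* = (k*)^α = 7.1945^0.31 ≈ 1.8436
c* = (1 − s)·y* = (1 − 0.32) × 1.8436 ≈ 1.2536

c* = 1.25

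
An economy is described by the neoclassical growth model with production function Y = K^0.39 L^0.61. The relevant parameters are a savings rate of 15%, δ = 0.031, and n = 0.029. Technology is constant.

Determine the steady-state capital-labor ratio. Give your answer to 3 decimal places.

At the steady state, Δk = 0, so s·k^α = (n + δ)·k.
Rearranging, k^(1−α) = s / (n + δ).
k^0.61 = 0.15 / (0.029 + 0.031) = 0.15 / 0.060 = 2.5000
k* = 2.5000^(1/0.61) ≈ 4.4912

k* = 4.491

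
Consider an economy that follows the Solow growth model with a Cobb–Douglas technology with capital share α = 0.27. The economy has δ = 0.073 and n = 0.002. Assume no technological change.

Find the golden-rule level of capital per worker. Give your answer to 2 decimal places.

k_gold ≈ 5.78

The golden rule sets f'(k) = n + δ, i.e. α·k^(α−1) = n + δ.
So k^(1−α) = α / (n + δ) = 0.27 / 0.075 = 3.6000.
k_gold = 3.6000^(1/0.73) ≈ 5.7817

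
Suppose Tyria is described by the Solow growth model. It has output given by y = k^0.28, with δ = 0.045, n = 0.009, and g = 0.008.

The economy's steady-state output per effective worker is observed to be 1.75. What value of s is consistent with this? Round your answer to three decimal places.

s ≈ 0.261

Steady state requires s·f(k) = (n + g + δ)·k, i.e. s·k^α = (n + g + δ)·k.
Since y* = [s/(n + g + δ)]^(α/(1−α)), we have s/(n + g + δ) = (y*)^((1−α)/α) = 1.75^2.5714 = 4.2165.
Therefore s = 4.2165 × (n + g + δ) = 4.2165 × 0.062 = 0.2614.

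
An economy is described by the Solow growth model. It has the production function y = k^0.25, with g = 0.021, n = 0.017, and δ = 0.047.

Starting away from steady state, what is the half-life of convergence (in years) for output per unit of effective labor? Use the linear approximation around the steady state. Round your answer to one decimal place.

Near the steady state the convergence rate is λ = (1 − α)(n + g + δ).
λ = (1 − 0.25) × 0.085 = 0.75 × 0.085 = 0.06375
Half-life = ln 2 / λ = 0.6931 / 0.06375 ≈ 10.87 years

about 10.9 years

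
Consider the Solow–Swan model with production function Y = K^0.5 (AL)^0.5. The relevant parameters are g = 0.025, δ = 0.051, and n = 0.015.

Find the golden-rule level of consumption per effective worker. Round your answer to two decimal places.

c_gold ≈ 2.75

At the golden rule, f'(k) = n + g + δ, so α·k^(α−1) = n + g + δ and k_gold = (α/(n + g + δ))^(1/(1−α)).
k_gold = (0.5/0.091)^(1/0.5) = 5.4945^2 ≈ 30.1895
c_gold = f(k_gold) − (n + g + δ)·k_gold = 5.4945 − 0.091×30.1895 ≈ 2.7473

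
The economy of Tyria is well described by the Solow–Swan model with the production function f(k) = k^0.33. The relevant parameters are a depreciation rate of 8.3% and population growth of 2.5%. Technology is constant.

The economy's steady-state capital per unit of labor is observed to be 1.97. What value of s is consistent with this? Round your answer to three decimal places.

s ≈ 0.170

At the steady state, Δk = 0, so s·k^α = (n + δ)·k.
So s / (n + δ) = (k*)^(1−α) = 1.97^0.67 = 1.5750.
Therefore s = 1.5750 × (n + δ) = 1.5750 × 0.108 = 0.1701.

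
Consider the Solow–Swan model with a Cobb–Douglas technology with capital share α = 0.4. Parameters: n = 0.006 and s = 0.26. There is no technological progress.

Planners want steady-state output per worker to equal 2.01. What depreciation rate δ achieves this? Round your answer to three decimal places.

δ ≈ 0.085

At the steady state, Δk = 0, so s·k^α = (n + δ)·k.
Since y* = [s/(n + δ)]^(α/(1−α)), we have s/(n + δ) = (y*)^((1−α)/α) = 2.01^1.5 = 2.8497.
Therefore n + δ = s / 2.8497 = 0.26 / 2.8497 = 0.0912, so δ = 0.0912 − 0.006 = 0.0852.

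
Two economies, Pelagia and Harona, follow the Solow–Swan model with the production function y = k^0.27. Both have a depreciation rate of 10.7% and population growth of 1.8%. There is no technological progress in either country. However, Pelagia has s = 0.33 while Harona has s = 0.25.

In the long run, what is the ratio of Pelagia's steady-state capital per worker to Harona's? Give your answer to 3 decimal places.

Steady-state k* = [s/(n + δ)]^(1/(1−α)), so the ratio is [ (s_P/(n + δ)_P) / (s_H/(n + δ)_H) ]^1.3699.
s_P/(n + δ)_P = 0.33/0.125 = 2.6400; s_H/(n + δ)_H = 0.25/0.125 = 2.0000.
Ratio = (2.6400/2.0000)^1.3699 = 1.3200^1.3699 ≈ 1.4628

k*_P / k*_H ≈ 1.463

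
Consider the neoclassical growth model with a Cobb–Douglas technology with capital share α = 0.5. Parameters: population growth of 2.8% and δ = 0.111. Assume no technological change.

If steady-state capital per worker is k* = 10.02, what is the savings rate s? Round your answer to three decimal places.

s ≈ 0.440

At the steady state, Δk = 0, so s·k^α = (n + δ)·k.
So s / (n + δ) = (k*)^(1−α) = 10.02^0.5 = 3.1654.
Therefore s = 3.1654 × (n + δ) = 3.1654 × 0.139 = 0.4400.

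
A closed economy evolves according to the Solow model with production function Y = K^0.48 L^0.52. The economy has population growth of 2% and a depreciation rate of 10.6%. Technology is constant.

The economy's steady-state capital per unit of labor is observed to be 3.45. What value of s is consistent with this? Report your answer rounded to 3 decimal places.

In steady state, investment equals break-even investment: s·k^α = (n + δ)·k.
So s / (n + δ) = (k*)^(1−α) = 3.45^0.52 = 1.9040.
Therefore s = 1.9040 × (n + δ) = 1.9040 × 0.126 = 0.2399.

s ≈ 0.240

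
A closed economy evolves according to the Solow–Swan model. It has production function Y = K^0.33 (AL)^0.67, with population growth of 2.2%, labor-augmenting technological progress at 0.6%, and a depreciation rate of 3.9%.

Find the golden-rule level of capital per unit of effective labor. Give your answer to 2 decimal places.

The golden rule sets f'(k) = n + g + δ, i.e. α·k^(α−1) = n + g + δ.
So k^(1−α) = α / (n + g + δ) = 0.33 / 0.067 = 4.9254.
k_gold = 4.9254^(1/0.67) ≈ 10.8018

k_gold ≈ 10.80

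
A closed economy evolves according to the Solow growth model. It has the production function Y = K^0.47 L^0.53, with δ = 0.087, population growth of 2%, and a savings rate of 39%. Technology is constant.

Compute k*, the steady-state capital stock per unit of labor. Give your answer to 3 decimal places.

At the steady state, Δk = 0, so s·k^α = (n + δ)·k.
Dividing both sides by k: k^(1−α) = s / (n + δ).
k^0.53 = 0.39 / (0.020 + 0.087) = 0.39 / 0.107 = 3.6449
k* = 3.6449^(1/0.53) ≈ 11.4758

k* = 11.476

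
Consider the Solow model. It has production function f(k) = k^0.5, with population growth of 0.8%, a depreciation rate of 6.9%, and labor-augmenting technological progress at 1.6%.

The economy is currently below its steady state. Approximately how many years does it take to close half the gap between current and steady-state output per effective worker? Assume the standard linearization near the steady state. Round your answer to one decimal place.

t_½ ≈ 14.9 years

Near the steady state the convergence rate is λ = (1 − α)(n + g + δ).
λ = (1 − 0.5) × 0.093 = 0.5 × 0.093 = 0.0465
Half-life = ln 2 / λ = 0.6931 / 0.0465 ≈ 14.91 years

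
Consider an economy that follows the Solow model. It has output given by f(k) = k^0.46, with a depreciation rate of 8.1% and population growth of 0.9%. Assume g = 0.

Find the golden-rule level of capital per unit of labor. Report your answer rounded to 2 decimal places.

The golden rule sets f'(k) = n + δ, i.e. α·k^(α−1) = n + δ.
So k^(1−α) = α / (n + δ) = 0.46 / 0.090 = 5.1111.
k_gold = 5.1111^(1/0.54) ≈ 20.5146

k_gold ≈ 20.51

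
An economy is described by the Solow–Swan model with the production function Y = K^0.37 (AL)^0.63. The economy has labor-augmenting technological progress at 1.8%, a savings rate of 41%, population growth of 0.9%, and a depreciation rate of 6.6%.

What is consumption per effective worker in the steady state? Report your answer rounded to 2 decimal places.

c* = 1.41

Steady state requires s·f(k) = (n + g + δ)·k, i.e. s·k^α = (n + g + δ)·k.
Dividing both sides by k: k^(1−α) = s / (n + g + δ).
k^0.63 = 0.41 / (0.009 + 0.018 + 0.066) = 0.41 / 0.093 = 4.4086
k* = 4.4086^(1/0.63) ≈ 10.5366
y* = (k*)^α = 10.5366^0.37 ≈ 2.3900
c* = (1 − s)·y* = (1 − 0.41) × 2.3900 ≈ 1.4101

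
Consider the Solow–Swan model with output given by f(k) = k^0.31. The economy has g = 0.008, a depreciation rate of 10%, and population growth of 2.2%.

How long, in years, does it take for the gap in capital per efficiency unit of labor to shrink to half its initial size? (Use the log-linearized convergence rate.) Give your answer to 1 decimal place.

Near the steady state the convergence rate is λ = (1 − α)(n + g + δ).
λ = (1 − 0.31) × 0.130 = 0.69 × 0.130 = 0.0897
Half-life = ln 2 / λ = 0.6931 / 0.0897 ≈ 7.73 years

t_½ ≈ 7.7 years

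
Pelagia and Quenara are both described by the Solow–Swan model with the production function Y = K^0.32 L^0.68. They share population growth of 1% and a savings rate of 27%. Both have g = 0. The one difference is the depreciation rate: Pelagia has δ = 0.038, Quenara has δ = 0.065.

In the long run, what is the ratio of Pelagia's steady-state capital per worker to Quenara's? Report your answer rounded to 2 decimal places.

ratio ≈ 1.93

Steady-state k* = [s/(n + δ)]^(1/(1−α)), so the ratio is [ (s_P/(n + δ)_P) / (s_Q/(n + δ)_Q) ]^1.4706.
s_P/(n + δ)_P = 0.27/0.048 = 5.6250; s_Q/(n + δ)_Q = 0.27/0.075 = 3.6000.
Ratio = (5.6250/3.6000)^1.4706 = 1.5625^1.4706 ≈ 1.9277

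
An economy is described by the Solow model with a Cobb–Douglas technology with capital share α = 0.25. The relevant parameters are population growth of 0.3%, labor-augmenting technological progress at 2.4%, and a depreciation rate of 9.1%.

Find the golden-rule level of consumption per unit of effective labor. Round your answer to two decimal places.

At the golden rule, f'(k) = n + g + δ, so α·k^(α−1) = n + g + δ and k_gold = (α/(n + g + δ))^(1/(1−α)).
k_gold = (0.25/0.118)^(1/0.75) = 2.1186^1.3333 ≈ 2.7210
c_gold = f(k_gold) − (n + g + δ)·k_gold = 1.2843 − 0.118×2.7210 ≈ 0.9632

c_gold ≈ 0.96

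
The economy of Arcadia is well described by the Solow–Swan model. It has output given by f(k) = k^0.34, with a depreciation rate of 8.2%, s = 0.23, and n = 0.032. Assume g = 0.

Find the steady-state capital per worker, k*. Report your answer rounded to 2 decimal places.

In steady state, investment equals break-even investment: s·k^α = (n + δ)·k.
Dividing both sides by k: k^(1−α) = s / (n + δ).
k^0.66 = 0.23 / (0.032 + 0.082) = 0.23 / 0.114 = 2.0175
k* = 2.0175^(1/0.66) ≈ 2.8963

k* = 2.90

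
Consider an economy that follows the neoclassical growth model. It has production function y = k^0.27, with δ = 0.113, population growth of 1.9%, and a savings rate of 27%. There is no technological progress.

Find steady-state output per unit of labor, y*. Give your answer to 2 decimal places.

y* ≈ 1.30

Steady state requires s·f(k) = (n + δ)·k, i.e. s·k^α = (n + δ)·k.
Rearranging, k^(1−α) = s / (n + δ).
k^0.73 = 0.27 / (0.019 + 0.113) = 0.27 / 0.132 = 2.0455
k* = 2.0455^(1/0.73) ≈ 2.6653
y* = (k*)^α = 2.6653^0.27 ≈ 1.3030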